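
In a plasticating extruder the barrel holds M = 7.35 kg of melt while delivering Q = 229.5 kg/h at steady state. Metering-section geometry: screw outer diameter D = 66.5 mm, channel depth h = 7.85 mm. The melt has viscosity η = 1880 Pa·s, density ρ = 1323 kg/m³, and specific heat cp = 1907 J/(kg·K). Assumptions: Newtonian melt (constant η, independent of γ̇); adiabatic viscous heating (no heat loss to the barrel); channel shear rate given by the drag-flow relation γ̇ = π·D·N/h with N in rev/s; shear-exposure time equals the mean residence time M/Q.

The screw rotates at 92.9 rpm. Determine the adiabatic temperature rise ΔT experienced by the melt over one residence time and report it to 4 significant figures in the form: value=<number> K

value=145.9 K

Convert throughput: Q = 229.5 kg/h = 229.5/3600 = 0.06375 kg/s
Mean residence time: t_res = M/Q_s = 7.35 kg / 0.06375 kg/s = 115.294 s
Convert to SI: D = 0.0665 m, h = 0.00785 m, N = 92.9/60 = 1.54833 rev/s
Shear rate: γ̇ = πDN/h = π·0.0665·1.54833/0.00785 = 41.2066 s⁻¹
Adiabatic rise: ΔT = η γ̇² t_res / (ρ cp) = 1880·(41.2066)²·115.294 / (1323·1907) = 145.877 K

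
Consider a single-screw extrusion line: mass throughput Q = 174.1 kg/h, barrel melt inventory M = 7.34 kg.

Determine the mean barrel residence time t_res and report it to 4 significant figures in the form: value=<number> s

Q_s = Q / 3600 = 174.1 / 3600 = 0.0483611 kg/s
t_res = M / Q_s = 7.34 / 0.0483611 = 151.775 s

value=151.8 s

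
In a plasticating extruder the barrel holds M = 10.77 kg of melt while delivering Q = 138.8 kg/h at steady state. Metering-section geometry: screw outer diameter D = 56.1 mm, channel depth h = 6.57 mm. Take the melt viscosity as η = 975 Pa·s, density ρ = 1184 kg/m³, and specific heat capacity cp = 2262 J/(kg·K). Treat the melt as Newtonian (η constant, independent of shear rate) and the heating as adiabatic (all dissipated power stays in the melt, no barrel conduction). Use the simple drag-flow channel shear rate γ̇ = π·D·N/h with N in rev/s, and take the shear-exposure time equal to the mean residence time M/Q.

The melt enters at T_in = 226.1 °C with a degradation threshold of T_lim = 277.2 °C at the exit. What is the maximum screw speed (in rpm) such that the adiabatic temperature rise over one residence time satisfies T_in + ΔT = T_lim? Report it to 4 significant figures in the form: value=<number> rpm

value=50.14 rpm

Q_s = Q / 3600 = 138.8 / 3600 = 0.0385556 kg/s
t_res = M / Q_s = 10.77 / 0.0385556 = 279.337 s
D = 56.1 mm = 0.0561 m;  h = 6.57 mm = 0.00657 m
ΔT_a = T_lim − T_in = 277.2 − 226.1 = 51.1 K
Invert ΔT = ηγ̇²t_res/(ρcp) for γ̇: γ̇_max² = ΔT_a ρ cp / (η t_res) = 51.1·1184·2262 / (975·279.337) = 502.495 s⁻²
γ̇_max = sqrt(502.495) = 22.4164 s⁻¹
Solve γ̇ = πDN/h for N: N_max = γ̇_max·h/(π·D) = 22.4164 × 0.00657 / (π × 0.0561) = 0.835639 rev/s = 50.1383 rpm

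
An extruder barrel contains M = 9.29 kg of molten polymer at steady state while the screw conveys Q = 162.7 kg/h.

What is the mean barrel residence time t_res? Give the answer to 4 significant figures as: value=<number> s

value=205.6 s

Convert throughput: Q = 162.7 kg/h = 162.7/3600 = 0.0451944 kg/s
Mean residence time: t_res = M/Q_s = 9.29 kg / 0.0451944 kg/s = 205.556 s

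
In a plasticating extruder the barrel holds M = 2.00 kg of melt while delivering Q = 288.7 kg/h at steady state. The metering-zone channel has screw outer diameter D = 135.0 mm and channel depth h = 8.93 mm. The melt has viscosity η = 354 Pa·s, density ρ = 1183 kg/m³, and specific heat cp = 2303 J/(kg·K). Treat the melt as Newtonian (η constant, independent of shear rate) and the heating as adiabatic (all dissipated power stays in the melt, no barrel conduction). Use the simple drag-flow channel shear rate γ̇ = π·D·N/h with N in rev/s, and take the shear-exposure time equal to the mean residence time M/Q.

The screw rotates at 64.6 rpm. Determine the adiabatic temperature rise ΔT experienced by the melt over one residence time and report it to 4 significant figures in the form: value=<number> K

Convert throughput: Q = 288.7 kg/h = 288.7/3600 = 0.0801944 kg/s
Mean residence time: t_res = M/Q_s = 2.00 kg / 0.0801944 kg/s = 24.9394 s
Convert to SI: D = 0.135 m, h = 0.00893 m, N = 64.6/60 = 1.07667 rev/s
Shear rate: γ̇ = πDN/h = π·0.135·1.07667/0.00893 = 51.1344 s⁻¹
ΔT = η·γ̇²·t_res/(ρ·cp) = [354 × 51.1344² × 24.9394] / [1183 × 2303] = 8.473 K

value=8.473 K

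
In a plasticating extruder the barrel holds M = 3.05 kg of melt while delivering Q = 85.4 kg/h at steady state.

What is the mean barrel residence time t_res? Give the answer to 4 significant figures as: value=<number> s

Q_s = Q / 3600 = 85.4 / 3600 = 0.0237222 kg/s
t_res = M / Q_s = 3.05 ÷ 0.0237222 = 128.571 s

value=128.6 s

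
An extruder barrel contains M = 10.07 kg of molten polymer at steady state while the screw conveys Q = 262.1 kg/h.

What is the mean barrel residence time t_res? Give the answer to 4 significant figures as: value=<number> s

Q_s = Q / 3600 = 262.1 / 3600 = 0.0728056 kg/s
Mean residence time: t_res = M/Q_s = 10.07 kg / 0.0728056 kg/s = 138.314 s

value=138.3 s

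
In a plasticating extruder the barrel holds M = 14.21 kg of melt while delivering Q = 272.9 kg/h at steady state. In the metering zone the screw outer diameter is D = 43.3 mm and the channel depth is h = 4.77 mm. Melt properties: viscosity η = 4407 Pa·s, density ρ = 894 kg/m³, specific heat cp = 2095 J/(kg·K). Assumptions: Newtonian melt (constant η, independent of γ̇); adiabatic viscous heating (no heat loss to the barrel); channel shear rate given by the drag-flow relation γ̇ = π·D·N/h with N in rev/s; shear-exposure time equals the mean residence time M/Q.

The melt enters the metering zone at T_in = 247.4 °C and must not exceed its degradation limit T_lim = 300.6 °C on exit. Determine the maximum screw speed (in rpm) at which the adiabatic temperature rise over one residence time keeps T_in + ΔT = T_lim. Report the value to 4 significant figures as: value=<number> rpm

Convert throughput: Q = 272.9 kg/h = 272.9/3600 = 0.0758056 kg/s
t_res = M / Q_s = 14.21 ÷ 0.0758056 = 187.453 s
Geometry in SI: D = 43.3 mm → 0.0433 m, h = 4.77 mm → 0.00477 m
Allowable rise: ΔT_a = T_lim − T_in = 300.6 − 247.4 = 53.2 K
γ̇_max² = ΔT_a·ρ·cp/(η·t_res) = 53.2·894·2095/(4407·187.453) = 120.614 s⁻²
γ̇_max = sqrt(120.614) = 10.9824 s⁻¹
N_max = γ̇_max h / (πD) = 10.9824·0.00477/(π·0.0433) = 0.385105 rev/s → ×60 = 23.1063 rpm

value=23.11 rpm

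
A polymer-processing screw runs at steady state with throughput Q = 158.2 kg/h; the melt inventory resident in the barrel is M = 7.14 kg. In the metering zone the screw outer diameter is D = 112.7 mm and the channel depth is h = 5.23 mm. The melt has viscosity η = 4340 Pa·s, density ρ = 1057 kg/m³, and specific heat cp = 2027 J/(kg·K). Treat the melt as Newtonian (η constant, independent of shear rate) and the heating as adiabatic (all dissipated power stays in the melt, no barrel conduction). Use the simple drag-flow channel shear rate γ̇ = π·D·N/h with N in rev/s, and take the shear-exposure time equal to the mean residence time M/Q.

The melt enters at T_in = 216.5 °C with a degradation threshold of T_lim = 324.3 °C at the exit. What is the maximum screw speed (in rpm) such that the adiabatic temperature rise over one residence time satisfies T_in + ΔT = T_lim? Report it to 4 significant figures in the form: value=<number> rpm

value=16.04 rpm

Q_s = Q / 3600 = 158.2 / 3600 = 0.0439444 kg/s
t_res = M / Q_s = 7.14 ÷ 0.0439444 = 162.478 s
D = 112.7 mm = 0.1127 m;  h = 5.23 mm = 0.00523 m
Allowable rise: ΔT_a = T_lim − T_in = 324.3 − 216.5 = 107.8 K
γ̇_max² = ΔT_a·ρ·cp / (η·t_res) = [107.8 × 1057 × 2027] / [4340 × 162.478] = 327.539 s⁻²
Take the square root: γ̇_max = √(327.539) = 18.098 s⁻¹
N_max = γ̇_max·h / (π·D) = 18.098 · 0.00523 / (π · 0.1127) = 0.267337 rev/s = 16.0402 rpm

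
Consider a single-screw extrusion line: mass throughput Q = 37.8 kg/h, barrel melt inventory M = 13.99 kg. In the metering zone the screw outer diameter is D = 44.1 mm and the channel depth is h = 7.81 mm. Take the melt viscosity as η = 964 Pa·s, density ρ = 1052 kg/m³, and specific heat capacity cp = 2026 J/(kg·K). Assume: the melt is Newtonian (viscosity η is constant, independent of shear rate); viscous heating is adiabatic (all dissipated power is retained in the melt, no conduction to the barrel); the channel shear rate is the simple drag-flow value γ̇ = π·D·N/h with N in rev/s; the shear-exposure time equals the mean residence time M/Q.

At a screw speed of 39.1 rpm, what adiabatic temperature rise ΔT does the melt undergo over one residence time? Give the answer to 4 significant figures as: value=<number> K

Throughput in SI: Q_s = 37.8 kg/h ÷ 3600 s/h = 0.0105 kg/s
t_res = M / Q_s = 13.99 / 0.0105 = 1332.38 s
Convert to SI: D = 0.0441 m, h = 0.00781 m, N = 39.1/60 = 0.651667 rev/s
γ̇ = π D N / h = (π)(0.0441)(0.651667) / 0.00781 = 11.5601 s⁻¹
ΔT = η·γ̇²·t_res / (ρ·cp) = 964 · (11.5601)² · 1332.38 / (1052 · 2026) = 80.5334 K

value=80.53 K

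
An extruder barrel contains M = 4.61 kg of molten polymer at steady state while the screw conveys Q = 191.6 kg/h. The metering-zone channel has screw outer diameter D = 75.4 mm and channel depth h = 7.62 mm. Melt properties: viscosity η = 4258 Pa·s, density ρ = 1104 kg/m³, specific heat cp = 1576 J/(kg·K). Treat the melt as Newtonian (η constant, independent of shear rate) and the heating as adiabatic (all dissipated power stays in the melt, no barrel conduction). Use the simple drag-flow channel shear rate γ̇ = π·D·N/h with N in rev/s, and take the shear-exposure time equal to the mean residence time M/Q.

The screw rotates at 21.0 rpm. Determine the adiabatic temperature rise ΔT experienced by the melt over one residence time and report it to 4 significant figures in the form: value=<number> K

Convert throughput: Q = 191.6 kg/h = 191.6/3600 = 0.0532222 kg/s
Mean residence time: t_res = M/Q_s = 4.61 kg / 0.0532222 kg/s = 86.618 s
Geometry in metres: D = 75.4 mm → 0.0754 m, h = 7.62 mm → 0.00762 m; screw speed N = 21.0 rpm = 0.35 rev/s
Shear rate: γ̇ = πDN/h = π·0.0754·0.35/0.00762 = 10.8801 s⁻¹
ΔT = η·γ̇²·t_res / (ρ·cp) = 4258 · (10.8801)² · 86.618 / (1104 · 1576) = 25.0932 K

value=25.09 K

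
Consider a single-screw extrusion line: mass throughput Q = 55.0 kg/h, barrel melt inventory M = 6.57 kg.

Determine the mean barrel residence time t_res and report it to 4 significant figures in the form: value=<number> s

value=430.0 s

Convert throughput: Q = 55.0 kg/h = 55.0/3600 = 0.0152778 kg/s
t_res = M / Q_s = 6.57 / 0.0152778 = 430.036 s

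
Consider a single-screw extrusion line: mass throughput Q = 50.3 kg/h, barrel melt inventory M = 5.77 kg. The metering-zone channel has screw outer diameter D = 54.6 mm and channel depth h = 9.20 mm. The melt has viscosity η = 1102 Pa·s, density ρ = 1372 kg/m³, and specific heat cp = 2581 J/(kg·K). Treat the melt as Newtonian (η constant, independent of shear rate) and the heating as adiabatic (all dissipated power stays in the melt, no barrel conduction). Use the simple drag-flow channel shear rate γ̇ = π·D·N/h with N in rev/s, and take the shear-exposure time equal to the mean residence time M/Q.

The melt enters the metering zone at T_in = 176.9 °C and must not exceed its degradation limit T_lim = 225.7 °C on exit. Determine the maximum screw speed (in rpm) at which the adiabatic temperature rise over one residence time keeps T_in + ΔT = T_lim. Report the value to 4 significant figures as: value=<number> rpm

Convert throughput: Q = 50.3 kg/h = 50.3/3600 = 0.0139722 kg/s
t_res = M / Q_s = 5.77 ÷ 0.0139722 = 412.962 s
Geometry in SI: D = 54.6 mm → 0.0546 m, h = 9.20 mm → 0.0092 m
ΔT_a = T_lim − T_in = 225.7 °C − 176.9 °C = 48.8 K
γ̇_max² = ΔT_a·ρ·cp / (η·t_res) = [48.8 × 1372 × 2581] / [1102 × 412.962] = 379.726 s⁻²
Take the square root: γ̇_max = √(379.726) = 19.4866 s⁻¹
N_max = γ̇_max h / (πD) = 19.4866·0.0092/(π·0.0546) = 1.04515 rev/s → ×60 = 62.7092 rpm

value=62.71 rpm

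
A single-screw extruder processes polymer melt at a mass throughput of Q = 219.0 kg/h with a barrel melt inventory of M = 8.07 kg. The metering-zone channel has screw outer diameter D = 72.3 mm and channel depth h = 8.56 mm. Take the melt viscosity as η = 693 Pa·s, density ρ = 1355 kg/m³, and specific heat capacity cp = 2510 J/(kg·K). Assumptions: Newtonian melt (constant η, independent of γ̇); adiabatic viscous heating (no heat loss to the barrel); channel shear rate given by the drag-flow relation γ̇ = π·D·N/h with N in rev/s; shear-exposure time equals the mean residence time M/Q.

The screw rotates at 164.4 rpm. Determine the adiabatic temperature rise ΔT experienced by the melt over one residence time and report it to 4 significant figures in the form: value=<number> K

Convert throughput: Q = 219.0 kg/h = 219.0/3600 = 0.0608333 kg/s
t_res = M / Q_s = 8.07 ÷ 0.0608333 = 132.658 s
Geometry in metres: D = 72.3 mm → 0.0723 m, h = 8.56 mm → 0.00856 m; screw speed N = 164.4 rpm = 2.74 rev/s
γ̇ = π·D·N / h = π · 0.0723 · 2.74 / 0.00856 = 72.7051 s⁻¹
Adiabatic rise: ΔT = η γ̇² t_res / (ρ cp) = 693·(72.7051)²·132.658 / (1355·2510) = 142.883 K

value=142.9 K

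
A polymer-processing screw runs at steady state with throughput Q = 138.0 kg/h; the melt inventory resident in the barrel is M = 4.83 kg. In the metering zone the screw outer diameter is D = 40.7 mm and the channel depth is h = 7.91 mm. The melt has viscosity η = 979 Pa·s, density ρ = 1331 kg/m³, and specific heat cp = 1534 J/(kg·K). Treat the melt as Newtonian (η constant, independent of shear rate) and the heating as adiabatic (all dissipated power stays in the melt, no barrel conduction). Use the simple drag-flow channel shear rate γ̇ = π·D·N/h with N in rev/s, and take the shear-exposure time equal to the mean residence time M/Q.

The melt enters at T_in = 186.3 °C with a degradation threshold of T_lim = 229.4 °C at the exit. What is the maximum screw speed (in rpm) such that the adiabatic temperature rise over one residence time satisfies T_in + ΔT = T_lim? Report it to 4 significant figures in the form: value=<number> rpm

value=99.14 rpm

Convert throughput: Q = 138.0 kg/h = 138.0/3600 = 0.0383333 kg/s
Mean residence time: t_res = M/Q_s = 4.83 kg / 0.0383333 kg/s = 126 s
Convert to metres: D = 0.0407 m, h = 0.00791 m
ΔT_a = T_lim − T_in = 229.4 °C − 186.3 °C = 43.1 K
Invert ΔT = ηγ̇²t_res/(ρcp) for γ̇: γ̇_max² = ΔT_a ρ cp / (η t_res) = 43.1·1331·1534 / (979·126) = 713.391 s⁻²
γ̇_max = sqrt(713.391) = 26.7094 s⁻¹
N_max = γ̇_max h / (πD) = 26.7094·0.00791/(π·0.0407) = 1.65233 rev/s → ×60 = 99.1396 rpm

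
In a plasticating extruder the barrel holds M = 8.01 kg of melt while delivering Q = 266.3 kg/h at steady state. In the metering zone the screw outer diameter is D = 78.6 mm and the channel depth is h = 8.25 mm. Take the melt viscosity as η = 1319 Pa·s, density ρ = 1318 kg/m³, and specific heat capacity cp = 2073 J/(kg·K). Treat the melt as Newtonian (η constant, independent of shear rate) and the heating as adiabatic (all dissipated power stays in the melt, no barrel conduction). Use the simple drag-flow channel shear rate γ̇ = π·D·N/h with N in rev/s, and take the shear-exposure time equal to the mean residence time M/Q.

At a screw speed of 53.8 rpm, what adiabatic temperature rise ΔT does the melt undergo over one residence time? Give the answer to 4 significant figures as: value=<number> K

value=37.65 K

Throughput in SI: Q_s = 266.3 kg/h ÷ 3600 s/h = 0.0739722 kg/s
t_res = M / Q_s = 8.01 ÷ 0.0739722 = 108.284 s
Geometry in metres: D = 78.6 mm → 0.0786 m, h = 8.25 mm → 0.00825 m; screw speed N = 53.8 rpm = 0.896667 rev/s
γ̇ = π D N / h = (π)(0.0786)(0.896667) / 0.00825 = 26.838 s⁻¹
Adiabatic rise: ΔT = η γ̇² t_res / (ρ cp) = 1319·(26.838)²·108.284 / (1318·2073) = 37.6524 K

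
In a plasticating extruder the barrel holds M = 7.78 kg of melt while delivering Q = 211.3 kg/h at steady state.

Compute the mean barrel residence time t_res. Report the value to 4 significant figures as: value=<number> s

value=132.6 s

Q_s = Q / 3600 = 211.3 / 3600 = 0.0586944 kg/s
Mean residence time: t_res = M/Q_s = 7.78 kg / 0.0586944 kg/s = 132.551 s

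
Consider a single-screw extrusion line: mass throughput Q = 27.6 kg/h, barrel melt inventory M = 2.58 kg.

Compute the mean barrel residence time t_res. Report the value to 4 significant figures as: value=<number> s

Convert throughput: Q = 27.6 kg/h = 27.6/3600 = 0.00766667 kg/s
Mean residence time: t_res = M/Q_s = 2.58 kg / 0.00766667 kg/s = 336.522 s

value=336.5 s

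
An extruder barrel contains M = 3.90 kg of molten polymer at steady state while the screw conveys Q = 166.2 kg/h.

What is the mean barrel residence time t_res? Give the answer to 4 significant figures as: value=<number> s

Q_s = Q / 3600 = 166.2 / 3600 = 0.0461667 kg/s
Mean residence time: t_res = M/Q_s = 3.90 kg / 0.0461667 kg/s = 84.4765 s

value=84.48 s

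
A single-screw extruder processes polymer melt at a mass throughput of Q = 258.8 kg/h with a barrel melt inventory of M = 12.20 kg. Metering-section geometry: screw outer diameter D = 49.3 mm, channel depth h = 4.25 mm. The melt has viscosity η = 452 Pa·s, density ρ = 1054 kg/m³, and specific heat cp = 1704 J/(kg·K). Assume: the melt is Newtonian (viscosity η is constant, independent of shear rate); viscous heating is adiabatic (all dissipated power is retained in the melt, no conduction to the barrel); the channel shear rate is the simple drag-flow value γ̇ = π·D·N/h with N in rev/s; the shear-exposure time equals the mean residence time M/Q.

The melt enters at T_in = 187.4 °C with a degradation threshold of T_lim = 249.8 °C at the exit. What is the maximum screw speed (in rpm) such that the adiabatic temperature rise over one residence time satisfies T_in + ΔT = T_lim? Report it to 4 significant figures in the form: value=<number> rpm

value=62.93 rpm

Throughput in SI: Q_s = 258.8 kg/h ÷ 3600 s/h = 0.0718889 kg/s
Mean residence time: t_res = M/Q_s = 12.20 kg / 0.0718889 kg/s = 169.706 s
Convert to metres: D = 0.0493 m, h = 0.00425 m
ΔT_a = T_lim − T_in = 249.8 °C − 187.4 °C = 62.4 K
Invert ΔT = ηγ̇²t_res/(ρcp) for γ̇: γ̇_max² = ΔT_a ρ cp / (η t_res) = 62.4·1054·1704 / (452·169.706) = 1461.03 s⁻²
γ̇_max = √1461.03 = 38.2234 s⁻¹
Solve γ̇ = πDN/h for N: N_max = γ̇_max·h/(π·D) = 38.2234 × 0.00425 / (π × 0.0493) = 1.04887 rev/s = 62.9321 rpm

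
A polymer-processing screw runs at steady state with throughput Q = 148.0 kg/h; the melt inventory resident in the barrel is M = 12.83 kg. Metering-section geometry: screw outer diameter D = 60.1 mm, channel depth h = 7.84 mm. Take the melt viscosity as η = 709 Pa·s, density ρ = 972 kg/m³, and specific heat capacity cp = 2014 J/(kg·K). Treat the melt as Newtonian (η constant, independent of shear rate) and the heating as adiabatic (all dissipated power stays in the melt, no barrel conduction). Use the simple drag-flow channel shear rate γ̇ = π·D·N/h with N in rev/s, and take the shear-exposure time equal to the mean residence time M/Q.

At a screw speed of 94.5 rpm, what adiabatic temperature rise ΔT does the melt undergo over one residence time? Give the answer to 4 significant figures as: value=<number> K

value=162.6 K

Q_s = Q / 3600 = 148.0 / 3600 = 0.0411111 kg/s
Mean residence time: t_res = M/Q_s = 12.83 kg / 0.0411111 kg/s = 312.081 s
Convert to SI: D = 0.0601 m, h = 0.00784 m, N = 94.5/60 = 1.575 rev/s
γ̇ = π D N / h = (π)(0.0601)(1.575) / 0.00784 = 37.9305 s⁻¹
ΔT = η·γ̇²·t_res/(ρ·cp) = [709 × 37.9305² × 312.081] / [972 × 2014] = 162.617 K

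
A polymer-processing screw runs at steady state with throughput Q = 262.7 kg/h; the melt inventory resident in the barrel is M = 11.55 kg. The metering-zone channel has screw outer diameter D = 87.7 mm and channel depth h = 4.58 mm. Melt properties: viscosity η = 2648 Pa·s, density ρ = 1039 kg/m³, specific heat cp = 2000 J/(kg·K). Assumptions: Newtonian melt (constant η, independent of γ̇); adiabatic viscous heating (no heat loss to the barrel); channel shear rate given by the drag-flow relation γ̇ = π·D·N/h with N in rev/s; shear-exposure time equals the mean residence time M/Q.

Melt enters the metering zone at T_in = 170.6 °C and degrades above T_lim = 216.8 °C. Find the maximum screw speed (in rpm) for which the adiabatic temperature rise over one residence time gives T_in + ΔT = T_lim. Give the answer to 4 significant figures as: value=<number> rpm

Convert throughput: Q = 262.7 kg/h = 262.7/3600 = 0.0729722 kg/s
Mean residence time: t_res = M/Q_s = 11.55 kg / 0.0729722 kg/s = 158.279 s
D = 87.7 mm = 0.0877 m;  h = 4.58 mm = 0.00458 m
ΔT_a = T_lim − T_in = 216.8 °C − 170.6 °C = 46.2 K
γ̇_max² = ΔT_a·ρ·cp / (η·t_res) = [46.2 × 1039 × 2000] / [2648 × 158.279] = 229.058 s⁻²
Take the square root: γ̇_max = √(229.058) = 15.1347 s⁻¹
N_max = γ̇_max h / (πD) = 15.1347·0.00458/(π·0.0877) = 0.251587 rev/s → ×60 = 15.0952 rpm

value=15.10 rpm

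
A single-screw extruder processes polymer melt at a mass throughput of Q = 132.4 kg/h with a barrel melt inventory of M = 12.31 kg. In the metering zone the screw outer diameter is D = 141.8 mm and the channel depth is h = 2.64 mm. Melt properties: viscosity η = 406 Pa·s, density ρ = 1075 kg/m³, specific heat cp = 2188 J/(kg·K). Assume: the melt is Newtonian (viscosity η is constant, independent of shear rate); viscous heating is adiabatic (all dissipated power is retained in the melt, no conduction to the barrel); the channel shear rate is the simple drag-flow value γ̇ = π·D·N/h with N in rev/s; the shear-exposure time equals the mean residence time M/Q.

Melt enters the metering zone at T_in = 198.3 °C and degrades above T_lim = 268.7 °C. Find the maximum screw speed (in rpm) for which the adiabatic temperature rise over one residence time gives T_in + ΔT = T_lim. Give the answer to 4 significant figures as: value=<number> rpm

value=12.41 rpm

Q_s = Q / 3600 = 132.4 / 3600 = 0.0367778 kg/s
t_res = M / Q_s = 12.31 ÷ 0.0367778 = 334.713 s
Convert to metres: D = 0.1418 m, h = 0.00264 m
Allowable rise: ΔT_a = T_lim − T_in = 268.7 − 198.3 = 70.4 K
γ̇_max² = ΔT_a·ρ·cp/(η·t_res) = 70.4·1075·2188/(406·334.713) = 1218.51 s⁻²
Take the square root: γ̇_max = √(1218.51) = 34.9072 s⁻¹
N_max = γ̇_max h / (πD) = 34.9072·0.00264/(π·0.1418) = 0.206868 rev/s → ×60 = 12.4121 rpm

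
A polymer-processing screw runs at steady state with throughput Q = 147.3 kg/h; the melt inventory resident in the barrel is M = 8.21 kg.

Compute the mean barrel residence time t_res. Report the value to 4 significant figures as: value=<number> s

Convert throughput: Q = 147.3 kg/h = 147.3/3600 = 0.0409167 kg/s
Mean residence time: t_res = M/Q_s = 8.21 kg / 0.0409167 kg/s = 200.652 s

value=200.7 s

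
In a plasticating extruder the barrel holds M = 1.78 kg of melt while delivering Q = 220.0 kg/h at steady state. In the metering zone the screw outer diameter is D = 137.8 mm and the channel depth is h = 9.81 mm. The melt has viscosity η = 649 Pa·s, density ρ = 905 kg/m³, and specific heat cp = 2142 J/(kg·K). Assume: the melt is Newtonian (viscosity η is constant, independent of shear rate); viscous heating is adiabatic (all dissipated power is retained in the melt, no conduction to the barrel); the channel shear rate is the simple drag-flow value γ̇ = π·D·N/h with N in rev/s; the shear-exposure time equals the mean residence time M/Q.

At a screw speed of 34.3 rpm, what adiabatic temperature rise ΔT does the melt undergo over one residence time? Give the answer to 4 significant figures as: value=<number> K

Convert throughput: Q = 220.0 kg/h = 220.0/3600 = 0.0611111 kg/s
t_res = M / Q_s = 1.78 ÷ 0.0611111 = 29.1273 s
Geometry in metres: D = 137.8 mm → 0.1378 m, h = 9.81 mm → 0.00981 m; screw speed N = 34.3 rpm = 0.571667 rev/s
γ̇ = π·D·N / h = π · 0.1378 · 0.571667 / 0.00981 = 25.2274 s⁻¹
ΔT = η·γ̇²·t_res / (ρ·cp) = 649 · (25.2274)² · 29.1273 / (905 · 2142) = 6.20615 K

value=6.206 K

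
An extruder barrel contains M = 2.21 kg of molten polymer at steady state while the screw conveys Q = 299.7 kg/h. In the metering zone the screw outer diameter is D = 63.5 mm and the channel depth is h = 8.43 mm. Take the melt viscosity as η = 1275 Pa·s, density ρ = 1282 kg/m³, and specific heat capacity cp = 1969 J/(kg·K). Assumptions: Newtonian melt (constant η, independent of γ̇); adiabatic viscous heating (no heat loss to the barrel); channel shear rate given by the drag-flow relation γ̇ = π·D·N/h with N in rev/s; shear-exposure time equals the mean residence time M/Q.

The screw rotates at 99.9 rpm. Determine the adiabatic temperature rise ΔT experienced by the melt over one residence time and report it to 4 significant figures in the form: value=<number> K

Q_s = Q / 3600 = 299.7 / 3600 = 0.08325 kg/s
t_res = M / Q_s = 2.21 ÷ 0.08325 = 26.5465 s
D = 63.5 mm = 0.0635 m;  h = 8.43 mm = 0.00843 m;  N = 99.9 rpm / 60 = 1.665 rev/s
γ̇ = π D N / h = (π)(0.0635)(1.665) / 0.00843 = 39.4013 s⁻¹
ΔT = η·γ̇²·t_res / (ρ·cp) = 1275 · (39.4013)² · 26.5465 / (1282 · 1969) = 20.8164 K

value=20.82 K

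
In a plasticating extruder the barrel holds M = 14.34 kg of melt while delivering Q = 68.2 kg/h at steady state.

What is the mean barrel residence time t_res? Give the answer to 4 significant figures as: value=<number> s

value=757.0 s

Q_s = Q / 3600 = 68.2 / 3600 = 0.0189444 kg/s
t_res = M / Q_s = 14.34 ÷ 0.0189444 = 756.95 s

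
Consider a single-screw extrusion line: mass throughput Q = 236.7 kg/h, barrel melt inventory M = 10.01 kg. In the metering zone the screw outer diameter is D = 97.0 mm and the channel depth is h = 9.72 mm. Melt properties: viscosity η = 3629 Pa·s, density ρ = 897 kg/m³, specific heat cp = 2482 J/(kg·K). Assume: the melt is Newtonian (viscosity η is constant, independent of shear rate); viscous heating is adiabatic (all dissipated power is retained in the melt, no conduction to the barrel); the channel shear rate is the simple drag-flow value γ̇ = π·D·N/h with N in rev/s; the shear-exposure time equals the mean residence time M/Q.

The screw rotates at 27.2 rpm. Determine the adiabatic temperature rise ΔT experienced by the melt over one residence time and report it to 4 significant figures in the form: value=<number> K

value=50.13 K

Throughput in SI: Q_s = 236.7 kg/h ÷ 3600 s/h = 0.06575 kg/s
t_res = M / Q_s = 10.01 / 0.06575 = 152.243 s
D = 97.0 mm = 0.097 m;  h = 9.72 mm = 0.00972 m;  N = 27.2 rpm / 60 = 0.453333 rev/s
γ̇ = π D N / h = (π)(0.097)(0.453333) / 0.00972 = 14.2126 s⁻¹
ΔT = η·γ̇²·t_res/(ρ·cp) = [3629 × 14.2126² × 152.243] / [897 × 2482] = 50.1276 K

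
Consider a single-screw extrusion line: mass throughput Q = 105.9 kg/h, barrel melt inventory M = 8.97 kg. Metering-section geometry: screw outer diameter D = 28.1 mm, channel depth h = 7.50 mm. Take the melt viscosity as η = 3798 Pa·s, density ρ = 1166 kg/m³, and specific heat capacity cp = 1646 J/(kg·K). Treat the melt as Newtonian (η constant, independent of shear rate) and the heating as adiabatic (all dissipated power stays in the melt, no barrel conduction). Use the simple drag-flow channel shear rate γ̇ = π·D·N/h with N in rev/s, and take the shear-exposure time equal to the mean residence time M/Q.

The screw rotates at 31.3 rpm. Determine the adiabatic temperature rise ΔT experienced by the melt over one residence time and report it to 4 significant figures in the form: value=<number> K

Convert throughput: Q = 105.9 kg/h = 105.9/3600 = 0.0294167 kg/s
t_res = M / Q_s = 8.97 / 0.0294167 = 304.929 s
Convert to SI: D = 0.0281 m, h = 0.0075 m, N = 31.3/60 = 0.521667 rev/s
Shear rate: γ̇ = πDN/h = π·0.0281·0.521667/0.0075 = 6.14028 s⁻¹
ΔT = η·γ̇²·t_res / (ρ·cp) = 3798 · (6.14028)² · 304.929 / (1166 · 1646) = 22.7511 K

value=22.75 K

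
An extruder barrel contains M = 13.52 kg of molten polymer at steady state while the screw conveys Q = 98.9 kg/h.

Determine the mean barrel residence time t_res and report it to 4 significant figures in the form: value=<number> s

Throughput in SI: Q_s = 98.9 kg/h ÷ 3600 s/h = 0.0274722 kg/s
t_res = M / Q_s = 13.52 ÷ 0.0274722 = 492.133 s

value=492.1 s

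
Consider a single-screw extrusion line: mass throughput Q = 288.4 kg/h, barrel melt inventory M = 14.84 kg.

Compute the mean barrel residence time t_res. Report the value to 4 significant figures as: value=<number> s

Q_s = Q / 3600 = 288.4 / 3600 = 0.0801111 kg/s
Mean residence time: t_res = M/Q_s = 14.84 kg / 0.0801111 kg/s = 185.243 s

value=185.2 s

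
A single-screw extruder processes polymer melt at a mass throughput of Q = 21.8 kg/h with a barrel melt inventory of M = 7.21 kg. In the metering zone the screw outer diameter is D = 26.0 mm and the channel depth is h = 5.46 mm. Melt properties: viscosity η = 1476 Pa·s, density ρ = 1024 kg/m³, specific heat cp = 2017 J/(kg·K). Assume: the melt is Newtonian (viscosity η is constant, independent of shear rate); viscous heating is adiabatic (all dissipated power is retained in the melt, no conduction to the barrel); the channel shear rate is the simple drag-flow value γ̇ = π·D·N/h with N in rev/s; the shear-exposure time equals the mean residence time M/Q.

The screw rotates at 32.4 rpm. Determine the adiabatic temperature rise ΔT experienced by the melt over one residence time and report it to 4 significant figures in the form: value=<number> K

value=55.53 K

Throughput in SI: Q_s = 21.8 kg/h ÷ 3600 s/h = 0.00605556 kg/s
t_res = M / Q_s = 7.21 / 0.00605556 = 1190.64 s
Geometry in metres: D = 26.0 mm → 0.026 m, h = 5.46 mm → 0.00546 m; screw speed N = 32.4 rpm = 0.54 rev/s
Shear rate: γ̇ = πDN/h = π·0.026·0.54/0.00546 = 8.07838 s⁻¹
ΔT = η·γ̇²·t_res / (ρ·cp) = 1476 · (8.07838)² · 1190.64 / (1024 · 2017) = 55.5278 K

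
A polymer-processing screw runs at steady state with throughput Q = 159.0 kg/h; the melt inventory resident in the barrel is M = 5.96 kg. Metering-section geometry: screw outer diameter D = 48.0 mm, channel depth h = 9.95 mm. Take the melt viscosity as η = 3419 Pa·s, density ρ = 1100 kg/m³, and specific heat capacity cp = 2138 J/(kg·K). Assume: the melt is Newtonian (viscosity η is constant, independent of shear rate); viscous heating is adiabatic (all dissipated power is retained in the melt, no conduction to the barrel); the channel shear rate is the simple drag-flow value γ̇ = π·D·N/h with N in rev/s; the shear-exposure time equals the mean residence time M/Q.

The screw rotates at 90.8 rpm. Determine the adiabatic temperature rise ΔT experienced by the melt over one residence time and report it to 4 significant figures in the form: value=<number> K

Q_s = Q / 3600 = 159.0 / 3600 = 0.0441667 kg/s
t_res = M / Q_s = 5.96 ÷ 0.0441667 = 134.943 s
D = 48.0 mm = 0.048 m;  h = 9.95 mm = 0.00995 m;  N = 90.8 rpm / 60 = 1.51333 rev/s
γ̇ = π D N / h = (π)(0.048)(1.51333) / 0.00995 = 22.9352 s⁻¹
ΔT = η·γ̇²·t_res/(ρ·cp) = [3419 × 22.9352² × 134.943] / [1100 × 2138] = 103.194 K

value=103.2 K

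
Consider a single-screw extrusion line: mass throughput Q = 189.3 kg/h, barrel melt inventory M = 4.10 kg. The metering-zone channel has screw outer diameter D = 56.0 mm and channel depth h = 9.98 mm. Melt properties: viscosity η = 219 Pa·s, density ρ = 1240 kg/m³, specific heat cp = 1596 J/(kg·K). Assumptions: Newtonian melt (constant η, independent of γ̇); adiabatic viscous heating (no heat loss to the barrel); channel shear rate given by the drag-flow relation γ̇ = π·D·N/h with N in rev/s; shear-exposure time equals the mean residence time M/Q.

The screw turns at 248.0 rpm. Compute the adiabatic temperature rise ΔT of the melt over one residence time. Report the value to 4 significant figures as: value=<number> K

value=45.81 K

Convert throughput: Q = 189.3 kg/h = 189.3/3600 = 0.0525833 kg/s
t_res = M / Q_s = 4.10 ÷ 0.0525833 = 77.9715 s
D = 56.0 mm = 0.056 m;  h = 9.98 mm = 0.00998 m;  N = 248.0 rpm / 60 = 4.13333 rev/s
Shear rate: γ̇ = πDN/h = π·0.056·4.13333/0.00998 = 72.8631 s⁻¹
ΔT = η·γ̇²·t_res / (ρ·cp) = 219 · (72.8631)² · 77.9715 / (1240 · 1596) = 45.808 K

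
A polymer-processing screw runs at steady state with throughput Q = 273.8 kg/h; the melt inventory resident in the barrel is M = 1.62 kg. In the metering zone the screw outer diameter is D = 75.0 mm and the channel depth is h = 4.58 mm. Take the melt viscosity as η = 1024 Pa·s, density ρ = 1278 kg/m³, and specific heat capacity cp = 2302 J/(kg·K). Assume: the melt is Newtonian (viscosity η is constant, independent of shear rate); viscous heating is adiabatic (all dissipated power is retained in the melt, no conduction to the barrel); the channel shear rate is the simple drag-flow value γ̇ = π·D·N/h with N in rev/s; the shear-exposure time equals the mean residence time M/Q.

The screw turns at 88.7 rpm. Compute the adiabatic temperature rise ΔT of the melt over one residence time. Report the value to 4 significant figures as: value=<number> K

value=42.88 K

Q_s = Q / 3600 = 273.8 / 3600 = 0.0760556 kg/s
t_res = M / Q_s = 1.62 / 0.0760556 = 21.3002 s
Geometry in metres: D = 75.0 mm → 0.075 m, h = 4.58 mm → 0.00458 m; screw speed N = 88.7 rpm = 1.47833 rev/s
γ̇ = π D N / h = (π)(0.075)(1.47833) / 0.00458 = 76.0533 s⁻¹
ΔT = η·γ̇²·t_res/(ρ·cp) = [1024 × 76.0533² × 21.3002] / [1278 × 2302] = 42.8829 K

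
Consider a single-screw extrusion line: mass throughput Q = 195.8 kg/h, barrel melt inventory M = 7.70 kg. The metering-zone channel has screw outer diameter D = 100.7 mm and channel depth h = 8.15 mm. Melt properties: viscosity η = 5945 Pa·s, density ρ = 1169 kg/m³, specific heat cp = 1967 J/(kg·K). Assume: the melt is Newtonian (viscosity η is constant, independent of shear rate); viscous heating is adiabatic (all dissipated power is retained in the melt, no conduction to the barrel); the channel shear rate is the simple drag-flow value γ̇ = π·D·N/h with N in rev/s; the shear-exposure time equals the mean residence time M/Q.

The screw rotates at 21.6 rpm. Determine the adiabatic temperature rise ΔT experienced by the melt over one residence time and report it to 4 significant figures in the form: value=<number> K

value=71.48 K

Convert throughput: Q = 195.8 kg/h = 195.8/3600 = 0.0543889 kg/s
t_res = M / Q_s = 7.70 ÷ 0.0543889 = 141.573 s
Geometry in metres: D = 100.7 mm → 0.1007 m, h = 8.15 mm → 0.00815 m; screw speed N = 21.6 rpm = 0.36 rev/s
γ̇ = π·D·N / h = π · 0.1007 · 0.36 / 0.00815 = 13.9741 s⁻¹
ΔT = η·γ̇²·t_res / (ρ·cp) = 5945 · (13.9741)² · 141.573 / (1169 · 1967) = 71.4763 K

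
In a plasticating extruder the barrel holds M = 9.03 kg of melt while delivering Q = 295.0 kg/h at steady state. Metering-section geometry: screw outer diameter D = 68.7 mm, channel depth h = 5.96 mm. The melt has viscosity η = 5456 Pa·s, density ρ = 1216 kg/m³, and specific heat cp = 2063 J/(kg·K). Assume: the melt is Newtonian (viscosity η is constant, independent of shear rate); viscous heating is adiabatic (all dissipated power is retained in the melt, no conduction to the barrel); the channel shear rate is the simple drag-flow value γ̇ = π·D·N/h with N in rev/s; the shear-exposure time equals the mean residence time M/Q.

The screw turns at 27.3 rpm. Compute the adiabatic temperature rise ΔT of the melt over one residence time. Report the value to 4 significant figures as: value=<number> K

value=65.07 K

Throughput in SI: Q_s = 295.0 kg/h ÷ 3600 s/h = 0.0819444 kg/s
t_res = M / Q_s = 9.03 / 0.0819444 = 110.197 s
Convert to SI: D = 0.0687 m, h = 0.00596 m, N = 27.3/60 = 0.455 rev/s
Shear rate: γ̇ = πDN/h = π·0.0687·0.455/0.00596 = 16.4768 s⁻¹
ΔT = η·γ̇²·t_res / (ρ·cp) = 5456 · (16.4768)² · 110.197 / (1216 · 2063) = 65.0659 K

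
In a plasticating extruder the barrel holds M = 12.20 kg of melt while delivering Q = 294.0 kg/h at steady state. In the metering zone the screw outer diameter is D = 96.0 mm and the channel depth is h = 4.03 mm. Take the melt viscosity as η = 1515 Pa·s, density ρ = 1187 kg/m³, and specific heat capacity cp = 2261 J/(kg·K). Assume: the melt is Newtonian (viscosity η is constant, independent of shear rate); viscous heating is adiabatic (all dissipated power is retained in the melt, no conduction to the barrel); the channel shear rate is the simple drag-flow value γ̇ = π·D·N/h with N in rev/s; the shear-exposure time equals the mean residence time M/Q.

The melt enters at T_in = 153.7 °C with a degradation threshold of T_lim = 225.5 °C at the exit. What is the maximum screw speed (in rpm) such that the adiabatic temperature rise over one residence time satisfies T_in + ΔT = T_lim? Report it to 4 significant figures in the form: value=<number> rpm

value=23.39 rpm

Throughput in SI: Q_s = 294.0 kg/h ÷ 3600 s/h = 0.0816667 kg/s
t_res = M / Q_s = 12.20 ÷ 0.0816667 = 149.388 s
Convert to metres: D = 0.096 m, h = 0.00403 m
ΔT_a = T_lim − T_in = 225.5 − 153.7 = 71.8 K
γ̇_max² = ΔT_a·ρ·cp / (η·t_res) = [71.8 × 1187 × 2261] / [1515 × 149.388] = 851.428 s⁻²
Take the square root: γ̇_max = √(851.428) = 29.1792 s⁻¹
N_max = γ̇_max·h / (π·D) = 29.1792 · 0.00403 / (π · 0.096) = 0.389904 rev/s = 23.3943 rpm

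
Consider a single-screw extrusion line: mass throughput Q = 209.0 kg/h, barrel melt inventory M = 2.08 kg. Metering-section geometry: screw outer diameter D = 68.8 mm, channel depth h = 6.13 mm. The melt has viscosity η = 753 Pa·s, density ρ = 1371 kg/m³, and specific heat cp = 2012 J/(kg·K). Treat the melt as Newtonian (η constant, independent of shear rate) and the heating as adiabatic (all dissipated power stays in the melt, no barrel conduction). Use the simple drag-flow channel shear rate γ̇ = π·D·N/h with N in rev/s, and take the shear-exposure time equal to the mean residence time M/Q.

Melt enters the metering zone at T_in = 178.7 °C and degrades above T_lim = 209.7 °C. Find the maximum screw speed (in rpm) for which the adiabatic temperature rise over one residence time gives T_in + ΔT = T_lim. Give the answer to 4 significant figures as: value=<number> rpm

Convert throughput: Q = 209.0 kg/h = 209.0/3600 = 0.0580556 kg/s
Mean residence time: t_res = M/Q_s = 2.08 kg / 0.0580556 kg/s = 35.8278 s
Convert to metres: D = 0.0688 m, h = 0.00613 m
ΔT_a = T_lim − T_in = 209.7 °C − 178.7 °C = 31 K
γ̇_max² = ΔT_a·ρ·cp / (η·t_res) = [31 × 1371 × 2012] / [753 × 35.8278] = 3169.66 s⁻²
γ̇_max = sqrt(3169.66) = 56.2997 s⁻¹
N_max = γ̇_max·h / (π·D) = 56.2997 · 0.00613 / (π · 0.0688) = 1.59672 rev/s = 95.8031 rpm

value=95.80 rpm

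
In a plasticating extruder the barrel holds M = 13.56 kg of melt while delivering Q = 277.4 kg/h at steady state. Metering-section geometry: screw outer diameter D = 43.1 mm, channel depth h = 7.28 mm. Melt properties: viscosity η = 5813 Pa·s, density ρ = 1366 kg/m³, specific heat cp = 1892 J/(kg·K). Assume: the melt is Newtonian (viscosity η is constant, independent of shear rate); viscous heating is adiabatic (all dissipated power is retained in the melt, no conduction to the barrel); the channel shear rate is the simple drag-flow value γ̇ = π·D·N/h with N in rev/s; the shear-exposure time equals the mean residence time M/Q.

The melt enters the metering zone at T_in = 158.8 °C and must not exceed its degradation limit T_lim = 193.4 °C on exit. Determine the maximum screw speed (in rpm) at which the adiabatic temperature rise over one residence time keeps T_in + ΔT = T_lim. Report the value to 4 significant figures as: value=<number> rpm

value=30.16 rpm

Throughput in SI: Q_s = 277.4 kg/h ÷ 3600 s/h = 0.0770556 kg/s
t_res = M / Q_s = 13.56 / 0.0770556 = 175.977 s
Convert to metres: D = 0.0431 m, h = 0.00728 m
Allowable rise: ΔT_a = T_lim − T_in = 193.4 − 158.8 = 34.6 K
Invert ΔT = ηγ̇²t_res/(ρcp) for γ̇: γ̇_max² = ΔT_a ρ cp / (η t_res) = 34.6·1366·1892 / (5813·175.977) = 87.4162 s⁻²
γ̇_max = sqrt(87.4162) = 9.34966 s⁻¹
Solve γ̇ = πDN/h for N: N_max = γ̇_max·h/(π·D) = 9.34966 × 0.00728 / (π × 0.0431) = 0.50269 rev/s = 30.1614 rpm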